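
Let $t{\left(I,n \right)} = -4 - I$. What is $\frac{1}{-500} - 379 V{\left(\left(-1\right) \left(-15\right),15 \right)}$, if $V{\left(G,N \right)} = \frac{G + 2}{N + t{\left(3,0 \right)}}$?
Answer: $- \frac{805377}{1000} \approx -805.38$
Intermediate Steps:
$V{\left(G,N \right)} = \frac{2 + G}{-7 + N}$ ($V{\left(G,N \right)} = \frac{G + 2}{N - 7} = \frac{2 + G}{N - 7} = \frac{2 + G}{-7 + N}$)
$\frac{1}{-500} - 379 V{\left(\left(-1\right) \left(-15\right),15 \right)} = \frac{1}{-500} - 379 \frac{2 - -15}{-7 + 15} = - \frac{1}{500} - 379 \frac{2 + 15}{8} = - \frac{1}{500} - 379 \cdot \frac{1}{8} \cdot 17 = - \frac{1}{500} - \frac{6443}{8} = - \frac{805377}{1000}$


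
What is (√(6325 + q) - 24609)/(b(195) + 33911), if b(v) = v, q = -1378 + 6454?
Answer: -24609/34106 + √11401/34106 ≈ -0.71841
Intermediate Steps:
q = 5076
(√(6325 + q) - 24609)/(b(195) + 33911) = (√(6325 + 5076) - 24609)/(195 + 33911) = (√11401 - 24609)/34106 = (-24609 + √11401)*(1/34106) = -24609/34106 + √11401/34106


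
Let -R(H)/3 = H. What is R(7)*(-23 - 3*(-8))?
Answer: -21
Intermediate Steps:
R(H) = -3*H
R(7)*(-23 - 3*(-8)) = (-3*7)*(-23 - 3*(-8)) = -21*(-23 + 24) = -21*1 = -21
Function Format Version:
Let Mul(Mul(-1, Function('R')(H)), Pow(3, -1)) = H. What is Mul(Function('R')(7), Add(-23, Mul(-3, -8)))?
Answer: -21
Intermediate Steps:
Function('R')(H) = Mul(-3, H)
Mul(Function('R')(7), Add(-23, Mul(-3, -8))) = Mul(Mul(-3, 7), Add(-23, Mul(-3, -8))) = Mul(-21, Add(-23, 24)) = Mul(-21, 1) = -21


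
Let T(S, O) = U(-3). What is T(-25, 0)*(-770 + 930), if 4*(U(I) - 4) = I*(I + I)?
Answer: 1360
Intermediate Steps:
U(I) = 4 + I²/2 (U(I) = 4 + (I*(I + I))/4 = 4 + (I*(2*I))/4 = 4 + (2*I²)/4 = 4 + I²/2)
T(S, O) = 17/2 (T(S, O) = 4 + (½)*(-3)² = 4 + (½)*9 = 4 + 9/2 = 17/2)
T(-25, 0)*(-770 + 930) = 17*(-770 + 930)/2 = (17/2)*160 = 1360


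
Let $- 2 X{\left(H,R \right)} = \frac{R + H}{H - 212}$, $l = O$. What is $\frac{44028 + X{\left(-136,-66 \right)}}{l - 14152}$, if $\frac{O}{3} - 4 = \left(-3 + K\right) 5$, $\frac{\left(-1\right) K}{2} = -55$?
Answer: $- \frac{15321643}{4362180} \approx -3.5124$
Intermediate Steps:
$K = 110$ ($K = \left(-2\right) \left(-55\right) = 110$)
$O = 1617$ ($O = 12 + 3 \left(-3 + 110\right) 5 = 12 + 3 \cdot 107 \cdot 5 = 12 + 3 \cdot 535 = 12 + 1605 = 1617$)
$l = 1617$
$X{\left(H,R \right)} = - \frac{H + R}{2 \left(-212 + H\right)}$ ($X{\left(H,R \right)} = - \frac{\left(R + H\right) \frac{1}{H - 212}}{2} = - \frac{\left(H + R\right) \frac{1}{-212 + H}}{2} = - \frac{\frac{1}{-212 + H} \left(H + R\right)}{2} = - \frac{H + R}{2 \left(-212 + H\right)}$)
$\frac{44028 + X{\left(-136,-66 \right)}}{l - 14152} = \frac{44028 + \frac{\left(-1\right) \left(-136\right) - -66}{2 \left(-212 - 136\right)}}{1617 - 14152} = \frac{44028 + \frac{136 + 66}{2 \left(-348\right)}}{-12535} = \left(44028 + \frac{1}{2} \left(- \frac{1}{348}\right) 202\right) \left(- \frac{1}{12535}\right) = \left(44028 - \frac{101}{348}\right) \left(- \frac{1}{12535}\right) = \frac{15321643}{348} \left(- \frac{1}{12535}\right) = - \frac{15321643}{4362180}$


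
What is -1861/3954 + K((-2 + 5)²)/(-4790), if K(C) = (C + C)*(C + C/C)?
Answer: -962591/1893966 ≈ -0.50824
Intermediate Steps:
K(C) = 2*C*(1 + C) (K(C) = (2*C)*(C + 1) = (2*C)*(1 + C) = 2*C*(1 + C))
-1861/3954 + K((-2 + 5)²)/(-4790) = -1861/3954 + (2*(-2 + 5)²*(1 + (-2 + 5)²))/(-4790) = -1861*1/3954 + (2*3²*(1 + 3²))*(-1/4790) = -1861/3954 + (2*9*(1 + 9))*(-1/4790) = -1861/3954 + (2*9*10)*(-1/4790) = -1861/3954 + 180*(-1/4790) = -1861/3954 - 18/479 = -962591/1893966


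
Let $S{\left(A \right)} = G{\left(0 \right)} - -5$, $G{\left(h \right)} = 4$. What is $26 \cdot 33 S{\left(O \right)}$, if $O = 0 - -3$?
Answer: $7722$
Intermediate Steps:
$O = 3$ ($O = 0 + 3 = 3$)
$S{\left(A \right)} = 9$ ($S{\left(A \right)} = 4 - -5 = 4 + 5 = 9$)
$26 \cdot 33 S{\left(O \right)} = 26 \cdot 33 \cdot 9 = 858 \cdot 9 = 7722$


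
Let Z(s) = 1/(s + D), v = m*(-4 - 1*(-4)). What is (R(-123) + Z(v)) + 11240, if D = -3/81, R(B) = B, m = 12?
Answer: 11090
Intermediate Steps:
v = 0 (v = 12*(-4 - 1*(-4)) = 12*(-4 + 4) = 12*0 = 0)
D = -1/27 (D = -3*1/81 = -1/27 ≈ -0.037037)
Z(s) = 1/(-1/27 + s) (Z(s) = 1/(s - 1/27) = 1/(-1/27 + s))
(R(-123) + Z(v)) + 11240 = (-123 + 27/(-1 + 27*0)) + 11240 = (-123 + 27/(-1 + 0)) + 11240 = (-123 + 27/(-1)) + 11240 = (-123 + 27*(-1)) + 11240 = (-123 - 27) + 11240 = -150 + 11240 = 11090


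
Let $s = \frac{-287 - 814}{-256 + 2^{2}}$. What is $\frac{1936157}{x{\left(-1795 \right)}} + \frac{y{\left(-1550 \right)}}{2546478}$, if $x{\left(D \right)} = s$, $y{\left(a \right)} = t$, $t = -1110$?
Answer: $\frac{69025336802749}{155759571} \approx 4.4315 \cdot 10^{5}$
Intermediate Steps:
$y{\left(a \right)} = -1110$
$s = \frac{367}{84}$ ($s = - \frac{1101}{-256 + 4} = - \frac{1101}{-252} = \left(-1101\right) \left(- \frac{1}{252}\right) = \frac{367}{84} \approx 4.369$)
$x{\left(D \right)} = \frac{367}{84}$
$\frac{1936157}{x{\left(-1795 \right)}} + \frac{y{\left(-1550 \right)}}{2546478} = \frac{1936157}{\frac{367}{84}} - \frac{1110}{2546478} = 1936157 \cdot \frac{84}{367} - \frac{185}{424413} = \frac{162637188}{367} - \frac{185}{424413} = \frac{69025336802749}{155759571}$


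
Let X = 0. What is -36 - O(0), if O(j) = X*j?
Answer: -36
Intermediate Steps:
O(j) = 0 (O(j) = 0*j = 0)
-36 - O(0) = -36 - 1*0 = -36 + 0 = -36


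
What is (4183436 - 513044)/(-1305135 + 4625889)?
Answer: 611732/553459 ≈ 1.1053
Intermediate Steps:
(4183436 - 513044)/(-1305135 + 4625889) = 3670392/3320754 = 3670392*(1/3320754) = 611732/553459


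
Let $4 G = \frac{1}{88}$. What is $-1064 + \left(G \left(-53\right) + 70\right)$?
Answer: $- \frac{349941}{352} \approx -994.15$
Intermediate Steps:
$G = \frac{1}{352}$ ($G = \frac{1}{4 \cdot 88} = \frac{1}{4} \cdot \frac{1}{88} = \frac{1}{352} \approx 0.0028409$)
$-1064 + \left(G \left(-53\right) + 70\right) = -1064 + \left(\frac{1}{352} \left(-53\right) + 70\right) = -1064 + \left(- \frac{53}{352} + 70\right) = -1064 + \frac{24587}{352} = - \frac{349941}{352}$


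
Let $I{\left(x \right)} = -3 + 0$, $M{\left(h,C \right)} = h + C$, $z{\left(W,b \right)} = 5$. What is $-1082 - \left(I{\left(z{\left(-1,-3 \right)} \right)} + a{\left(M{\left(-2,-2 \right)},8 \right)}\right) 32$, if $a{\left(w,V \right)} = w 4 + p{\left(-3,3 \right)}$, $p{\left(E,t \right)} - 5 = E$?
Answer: $-538$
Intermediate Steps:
$p{\left(E,t \right)} = 5 + E$
$M{\left(h,C \right)} = C + h$
$a{\left(w,V \right)} = 2 + 4 w$ ($a{\left(w,V \right)} = w 4 + \left(5 - 3\right) = 4 w + 2 = 2 + 4 w$)
$I{\left(x \right)} = -3$
$-1082 - \left(I{\left(z{\left(-1,-3 \right)} \right)} + a{\left(M{\left(-2,-2 \right)},8 \right)}\right) 32 = -1082 - \left(-3 + \left(2 + 4 \left(-2 - 2\right)\right)\right) 32 = -1082 - \left(-3 + \left(2 + 4 \left(-4\right)\right)\right) 32 = -1082 - \left(-3 + \left(2 - 16\right)\right) 32 = -1082 - \left(-3 - 14\right) 32 = -1082 - \left(-17\right) 32 = -1082 - -544 = -1082 + 544 = -538$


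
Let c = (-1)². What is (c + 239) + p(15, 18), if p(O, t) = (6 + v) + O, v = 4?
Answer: 265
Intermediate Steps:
p(O, t) = 10 + O (p(O, t) = (6 + 4) + O = 10 + O)
c = 1
(c + 239) + p(15, 18) = (1 + 239) + (10 + 15) = 240 + 25 = 265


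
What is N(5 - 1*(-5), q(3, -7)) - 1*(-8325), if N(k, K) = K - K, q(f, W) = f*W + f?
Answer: 8325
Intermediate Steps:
q(f, W) = f + W*f (q(f, W) = W*f + f = f + W*f)
N(k, K) = 0
N(5 - 1*(-5), q(3, -7)) - 1*(-8325) = 0 - 1*(-8325) = 0 + 8325 = 8325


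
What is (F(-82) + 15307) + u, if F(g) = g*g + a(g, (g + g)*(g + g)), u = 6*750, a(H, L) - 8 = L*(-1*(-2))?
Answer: 80331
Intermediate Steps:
a(H, L) = 8 + 2*L (a(H, L) = 8 + L*(-1*(-2)) = 8 + L*2 = 8 + 2*L)
u = 4500
F(g) = 8 + 9*g**2 (F(g) = g*g + (8 + 2*((g + g)*(g + g))) = g**2 + (8 + 2*((2*g)*(2*g))) = g**2 + (8 + 2*(4*g**2)) = g**2 + (8 + 8*g**2) = 8 + 9*g**2)
(F(-82) + 15307) + u = ((8 + 9*(-82)**2) + 15307) + 4500 = ((8 + 9*6724) + 15307) + 4500 = ((8 + 60516) + 15307) + 4500 = (60524 + 15307) + 4500 = 75831 + 4500 = 80331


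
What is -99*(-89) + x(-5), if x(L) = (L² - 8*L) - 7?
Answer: 8869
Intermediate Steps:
x(L) = -7 + L² - 8*L
-99*(-89) + x(-5) = -99*(-89) + (-7 + (-5)² - 8*(-5)) = 8811 + (-7 + 25 + 40) = 8811 + 58 = 8869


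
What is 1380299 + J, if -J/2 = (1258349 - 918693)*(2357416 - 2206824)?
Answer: -102297572405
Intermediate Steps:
J = -102298952704 (J = -2*(1258349 - 918693)*(2357416 - 2206824) = -679312*150592 = -2*51149476352 = -102298952704)
1380299 + J = 1380299 - 102298952704 = -102297572405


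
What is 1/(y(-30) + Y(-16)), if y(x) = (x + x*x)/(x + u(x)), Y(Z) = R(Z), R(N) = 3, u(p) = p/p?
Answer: -1/27 ≈ -0.037037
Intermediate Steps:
u(p) = 1
Y(Z) = 3
y(x) = (x + x²)/(1 + x) (y(x) = (x + x*x)/(x + 1) = (x + x²)/(1 + x))
1/(y(-30) + Y(-16)) = 1/(-30 + 3) = 1/(-27) = -1/27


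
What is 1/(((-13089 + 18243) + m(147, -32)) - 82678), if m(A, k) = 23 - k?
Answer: -1/77469 ≈ -1.2908e-5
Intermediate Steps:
1/(((-13089 + 18243) + m(147, -32)) - 82678) = 1/(((-13089 + 18243) + (23 - 1*(-32))) - 82678) = 1/((5154 + (23 + 32)) - 82678) = 1/((5154 + 55) - 82678) = 1/(5209 - 82678) = 1/(-77469) = -1/77469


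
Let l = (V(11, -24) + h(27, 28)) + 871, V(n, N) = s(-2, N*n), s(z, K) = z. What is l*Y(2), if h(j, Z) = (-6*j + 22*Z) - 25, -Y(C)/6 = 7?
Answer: -54516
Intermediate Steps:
Y(C) = -42 (Y(C) = -6*7 = -42)
V(n, N) = -2
h(j, Z) = -25 - 6*j + 22*Z
l = 1298 (l = (-2 + (-25 - 6*27 + 22*28)) + 871 = (-2 + (-25 - 162 + 616)) + 871 = (-2 + 429) + 871 = 427 + 871 = 1298)
l*Y(2) = 1298*(-42) = -54516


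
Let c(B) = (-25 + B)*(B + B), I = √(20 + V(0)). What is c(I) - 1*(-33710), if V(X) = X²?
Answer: 33750 - 100*√5 ≈ 33526.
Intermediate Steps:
I = 2*√5 (I = √(20 + 0²) = √(20 + 0) = √20 = 2*√5 ≈ 4.4721)
c(B) = 2*B*(-25 + B) (c(B) = (-25 + B)*(2*B) = 2*B*(-25 + B))
c(I) - 1*(-33710) = 2*(2*√5)*(-25 + 2*√5) - 1*(-33710) = 4*√5*(-25 + 2*√5) + 33710 = 33710 + 4*√5*(-25 + 2*√5)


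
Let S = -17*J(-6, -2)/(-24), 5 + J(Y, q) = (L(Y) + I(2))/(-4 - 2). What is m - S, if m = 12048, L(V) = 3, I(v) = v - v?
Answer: 578491/48 ≈ 12052.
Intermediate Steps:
I(v) = 0
J(Y, q) = -11/2 (J(Y, q) = -5 + (3 + 0)/(-4 - 2) = -5 + 3/(-6) = -5 + 3*(-⅙) = -5 - ½ = -11/2)
S = -187/48 (S = -17*(-11/2)/(-24) = (187/2)*(-1/24) = -187/48 ≈ -3.8958)
m - S = 12048 - 1*(-187/48) = 12048 + 187/48 = 578491/48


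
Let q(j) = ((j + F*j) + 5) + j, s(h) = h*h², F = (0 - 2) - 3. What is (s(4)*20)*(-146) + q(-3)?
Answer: -186866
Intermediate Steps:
F = -5 (F = -2 - 3 = -5)
s(h) = h³
q(j) = 5 - 3*j (q(j) = ((j - 5*j) + 5) + j = (-4*j + 5) + j = (5 - 4*j) + j = 5 - 3*j)
(s(4)*20)*(-146) + q(-3) = (4³*20)*(-146) + (5 - 3*(-3)) = (64*20)*(-146) + (5 + 9) = 1280*(-146) + 14 = -186880 + 14 = -186866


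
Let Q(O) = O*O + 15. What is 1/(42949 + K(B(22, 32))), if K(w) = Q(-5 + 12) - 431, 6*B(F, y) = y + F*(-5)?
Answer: 1/42582 ≈ 2.3484e-5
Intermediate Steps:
Q(O) = 15 + O² (Q(O) = O² + 15 = 15 + O²)
B(F, y) = -5*F/6 + y/6 (B(F, y) = (y + F*(-5))/6 = (y - 5*F)/6 = -5*F/6 + y/6)
K(w) = -367 (K(w) = (15 + (-5 + 12)²) - 431 = (15 + 7²) - 431 = (15 + 49) - 431 = 64 - 431 = -367)
1/(42949 + K(B(22, 32))) = 1/(42949 - 367) = 1/42582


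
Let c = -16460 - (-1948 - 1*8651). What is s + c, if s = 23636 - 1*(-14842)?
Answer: 32617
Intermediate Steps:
s = 38478 (s = 23636 + 14842 = 38478)
c = -5861 (c = -16460 - (-1948 - 8651) = -16460 - 1*(-10599) = -16460 + 10599 = -5861)
s + c = 38478 - 5861 = 32617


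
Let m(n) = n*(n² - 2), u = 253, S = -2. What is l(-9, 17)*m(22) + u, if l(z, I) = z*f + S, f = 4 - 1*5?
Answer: 74481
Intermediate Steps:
f = -1 (f = 4 - 5 = -1)
l(z, I) = -2 - z (l(z, I) = z*(-1) - 2 = -z - 2 = -2 - z)
m(n) = n*(-2 + n²)
l(-9, 17)*m(22) + u = (-2 - 1*(-9))*(22*(-2 + 22²)) + 253 = (-2 + 9)*(22*(-2 + 484)) + 253 = 7*(22*482) + 253 = 7*10604 + 253 = 74228 + 253 = 74481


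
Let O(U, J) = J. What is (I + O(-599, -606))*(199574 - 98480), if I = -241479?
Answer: -24473340990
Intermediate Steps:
(I + O(-599, -606))*(199574 - 98480) = (-241479 - 606)*(199574 - 98480) = -242085*101094 = -24473340990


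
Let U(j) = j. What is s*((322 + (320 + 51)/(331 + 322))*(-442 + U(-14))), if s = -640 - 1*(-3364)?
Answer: -261641485728/653 ≈ -4.0068e+8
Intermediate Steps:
s = 2724 (s = -640 + 3364 = 2724)
s*((322 + (320 + 51)/(331 + 322))*(-442 + U(-14))) = 2724*((322 + (320 + 51)/(331 + 322))*(-442 - 14)) = 2724*((322 + 371/653)*(-456)) = 2724*((210637/653)*(-456)) = 2724*(-96050472/653) = -261641485728/653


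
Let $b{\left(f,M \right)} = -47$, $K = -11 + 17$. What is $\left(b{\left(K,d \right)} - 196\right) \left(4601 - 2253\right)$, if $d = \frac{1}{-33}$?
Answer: $-570564$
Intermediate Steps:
$d = - \frac{1}{33} \approx -0.030303$
$K = 6$
$\left(b{\left(K,d \right)} - 196\right) \left(4601 - 2253\right) = \left(-47 - 196\right) \left(4601 - 2253\right) = \left(-243\right) 2348 = -570564$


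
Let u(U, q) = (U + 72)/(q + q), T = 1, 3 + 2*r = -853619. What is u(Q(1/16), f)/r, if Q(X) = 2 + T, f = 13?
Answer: -75/11097086 ≈ -6.7585e-6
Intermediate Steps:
r = -426811 (r = -3/2 + (½)*(-853619) = -3/2 - 853619/2 = -426811)
Q(X) = 3 (Q(X) = 2 + 1 = 3)
u(U, q) = (72 + U)/(2*q) (u(U, q) = (72 + U)/((2*q)) = (72 + U)*(1/(2*q)) = (72 + U)/(2*q))
u(Q(1/16), f)/r = ((½)*(72 + 3)/13)/(-426811) = ((½)*(1/13)*75)*(-1/426811) = (75/26)*(-1/426811) = -75/11097086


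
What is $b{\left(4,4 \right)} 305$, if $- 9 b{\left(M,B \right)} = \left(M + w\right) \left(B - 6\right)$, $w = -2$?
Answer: $\frac{1220}{9} \approx 135.56$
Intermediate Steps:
$b{\left(M,B \right)} = - \frac{\left(-6 + B\right) \left(-2 + M\right)}{9}$ ($b{\left(M,B \right)} = - \frac{\left(M - 2\right) \left(B - 6\right)}{9} = - \frac{\left(-2 + M\right) \left(-6 + B\right)}{9} = - \frac{\left(-6 + B\right) \left(-2 + M\right)}{9}$)
$b{\left(4,4 \right)} 305 = \left(- \frac{4}{3} + \frac{2}{3} \cdot 4 + \frac{2}{9} \cdot 4 - \frac{4}{9} \cdot 4\right) 305 = \left(- \frac{4}{3} + \frac{8}{3} + \frac{8}{9} - \frac{16}{9}\right) 305 = \frac{4}{9} \cdot 305 = \frac{1220}{9}$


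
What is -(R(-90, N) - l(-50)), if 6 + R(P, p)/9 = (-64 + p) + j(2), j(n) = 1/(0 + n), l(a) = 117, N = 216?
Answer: -2403/2 ≈ -1201.5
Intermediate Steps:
j(n) = 1/n
R(P, p) = -1251/2 + 9*p (R(P, p) = -54 + 9*((-64 + p) + 1/2) = -54 + 9*((-64 + p) + ½) = -54 + 9*(-127/2 + p) = -54 + (-1143/2 + 9*p) = -1251/2 + 9*p)
-(R(-90, N) - l(-50)) = -((-1251/2 + 9*216) - 1*117) = -((-1251/2 + 1944) - 117) = -(2637/2 - 117) = -1*2403/2 = -2403/2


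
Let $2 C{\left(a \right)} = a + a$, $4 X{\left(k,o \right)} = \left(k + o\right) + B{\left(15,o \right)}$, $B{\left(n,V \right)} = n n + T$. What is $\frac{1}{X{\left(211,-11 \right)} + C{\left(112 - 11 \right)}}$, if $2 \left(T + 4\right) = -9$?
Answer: $\frac{8}{1641} \approx 0.0048751$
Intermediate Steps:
$T = - \frac{17}{2}$ ($T = -4 + \frac{1}{2} \left(-9\right) = -4 - \frac{9}{2} = - \frac{17}{2} \approx -8.5$)
$B{\left(n,V \right)} = - \frac{17}{2} + n^{2}$ ($B{\left(n,V \right)} = n n - \frac{17}{2} = n^{2} - \frac{17}{2} = - \frac{17}{2} + n^{2}$)
$X{\left(k,o \right)} = \frac{433}{8} + \frac{k}{4} + \frac{o}{4}$ ($X{\left(k,o \right)} = \frac{\left(k + o\right) - \left(\frac{17}{2} - 15^{2}\right)}{4} = \frac{\left(k + o\right) + \left(- \frac{17}{2} + 225\right)}{4} = \frac{\left(k + o\right) + \frac{433}{2}}{4} = \frac{\frac{433}{2} + k + o}{4} = \frac{433}{8} + \frac{k}{4} + \frac{o}{4}$)
$C{\left(a \right)} = a$ ($C{\left(a \right)} = \frac{a + a}{2} = \frac{2 a}{2} = a$)
$\frac{1}{X{\left(211,-11 \right)} + C{\left(112 - 11 \right)}} = \frac{1}{\left(\frac{433}{8} + \frac{1}{4} \cdot 211 + \frac{1}{4} \left(-11\right)\right) + \left(112 - 11\right)} = \frac{1}{\left(\frac{433}{8} + \frac{211}{4} - \frac{11}{4}\right) + \left(112 - 11\right)} = \frac{1}{\frac{833}{8} + 101} = \frac{1}{\frac{1641}{8}} = \frac{8}{1641}$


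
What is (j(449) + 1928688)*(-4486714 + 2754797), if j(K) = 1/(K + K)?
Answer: -2999614128068525/898 ≈ -3.3403e+12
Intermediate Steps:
j(K) = 1/(2*K)
(j(449) + 1928688)*(-4486714 + 2754797) = ((1/2)/449 + 1928688)*(-4486714 + 2754797) = ((1/2)*(1/449) + 1928688)*(-1731917) = (1/898 + 1928688)*(-1731917) = (1731961825/898)*(-1731917) = -2999614128068525/898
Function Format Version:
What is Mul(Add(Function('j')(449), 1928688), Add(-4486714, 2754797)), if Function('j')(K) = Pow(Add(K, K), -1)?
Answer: Rational(-2999614128068525, 898) ≈ -3.3403e+12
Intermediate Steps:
Function('j')(K) = Mul(Rational(1, 2), Pow(K, -1)) (Function('j')(K) = Pow(Mul(2, K), -1) = Mul(Rational(1, 2), Pow(K, -1)))
Mul(Add(Function('j')(449), 1928688), Add(-4486714, 2754797)) = Mul(Add(Mul(Rational(1, 2), Pow(449, -1)), 1928688), Add(-4486714, 2754797)) = Mul(Add(Mul(Rational(1, 2), Rational(1, 449)), 1928688), -1731917) = Mul(Add(Rational(1, 898), 1928688), -1731917) = Mul(Rational(1731961825, 898), -1731917) = Rational(-2999614128068525, 898)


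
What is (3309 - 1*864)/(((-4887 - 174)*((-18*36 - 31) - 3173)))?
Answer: 815/6498324 ≈ 0.00012542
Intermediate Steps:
(3309 - 1*864)/(((-4887 - 174)*((-18*36 - 31) - 3173))) = (3309 - 864)/((-5061*((-648 - 31) - 3173))) = 2445/((-5061*(-679 - 3173))) = 2445/((-5061*(-3852))) = 2445/19494972 = 2445*(1/19494972) = 815/6498324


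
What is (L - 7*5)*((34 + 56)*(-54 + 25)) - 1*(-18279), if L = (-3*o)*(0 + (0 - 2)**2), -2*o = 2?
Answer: 78309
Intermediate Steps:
o = -1 (o = -1/2*2 = -1)
L = 12 (L = (-3*(-1))*(0 + (0 - 2)**2) = 3*(0 + (-2)**2) = 3*(0 + 4) = 3*4 = 12)
(L - 7*5)*((34 + 56)*(-54 + 25)) - 1*(-18279) = (12 - 7*5)*((34 + 56)*(-54 + 25)) - 1*(-18279) = (12 - 35)*(90*(-29)) + 18279 = -23*(-2610) + 18279 = 60030 + 18279 = 78309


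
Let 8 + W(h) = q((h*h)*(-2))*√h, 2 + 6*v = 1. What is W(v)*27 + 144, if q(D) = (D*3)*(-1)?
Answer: -72 + 3*I*√6/4 ≈ -72.0 + 1.8371*I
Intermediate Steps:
v = -⅙ (v = -⅓ + (⅙)*1 = -⅓ + ⅙ = -⅙ ≈ -0.16667)
q(D) = -3*D (q(D) = (3*D)*(-1) = -3*D)
W(h) = -8 + 6*h^(5/2) (W(h) = -8 + (-3*h*h*(-2))*√h = -8 + (-3*h²*(-2))*√h = -8 + (-(-6)*h²)*√h = -8 + (6*h²)*√h = -8 + 6*h^(5/2))
W(v)*27 + 144 = (-8 + 6*(-⅙)^(5/2))*27 + 144 = (-8 + 6*(I*√6/216))*27 + 144 = (-8 + I*√6/36)*27 + 144 = (-216 + 3*I*√6/4) + 144 = -72 + 3*I*√6/4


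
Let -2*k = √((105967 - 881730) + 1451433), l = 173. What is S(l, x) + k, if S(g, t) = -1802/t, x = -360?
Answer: 901/180 - √675670/2 ≈ -405.99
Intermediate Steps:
k = -√675670/2 (k = -√((105967 - 881730) + 1451433)/2 = -√(-775763 + 1451433)/2 = -√675670/2 ≈ -411.00)
S(l, x) + k = -1802/(-360) - √675670/2 = -1802*(-1/360) - √675670/2 = 901/180 - √675670/2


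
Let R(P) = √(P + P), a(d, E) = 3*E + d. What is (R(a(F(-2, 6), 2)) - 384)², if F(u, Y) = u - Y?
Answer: 147452 - 1536*I ≈ 1.4745e+5 - 1536.0*I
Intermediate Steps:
a(d, E) = d + 3*E
R(P) = √2*√P (R(P) = √(2*P) = √2*√P)
(R(a(F(-2, 6), 2)) - 384)² = (√2*√((-2 - 1*6) + 3*2) - 384)² = (√2*√((-2 - 6) + 6) - 384)² = (√2*√(-8 + 6) - 384)² = (√2*√(-2) - 384)² = (√2*(I*√2) - 384)² = (2*I - 384)² = (-384 + 2*I)²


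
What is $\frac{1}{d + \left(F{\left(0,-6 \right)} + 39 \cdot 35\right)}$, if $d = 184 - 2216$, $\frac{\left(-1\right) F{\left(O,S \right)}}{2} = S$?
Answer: $- \frac{1}{655} \approx -0.0015267$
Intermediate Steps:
$F{\left(O,S \right)} = - 2 S$
$d = -2032$
$\frac{1}{d + \left(F{\left(0,-6 \right)} + 39 \cdot 35\right)} = \frac{1}{-2032 + \left(\left(-2\right) \left(-6\right) + 39 \cdot 35\right)} = \frac{1}{-2032 + \left(12 + 1365\right)} = \frac{1}{-2032 + 1377} = \frac{1}{-655} = - \frac{1}{655}$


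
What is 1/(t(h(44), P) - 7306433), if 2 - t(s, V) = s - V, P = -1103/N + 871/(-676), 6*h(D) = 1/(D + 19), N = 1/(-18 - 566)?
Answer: -9828/65476890701 ≈ -1.5010e-7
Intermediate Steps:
N = -1/584 (N = 1/(-584) = -1/584 ≈ -0.0017123)
h(D) = 1/(6*(19 + D)) (h(D) = 1/(6*(D + 19)) = 1/(6*(19 + D)))
P = 33495837/52 (P = -1103/(-1/584) + 871/(-676) = -1103*(-584) + 871*(-1/676) = 644152 - 67/52 = 33495837/52 ≈ 6.4415e+5)
t(s, V) = 2 + V - s (t(s, V) = 2 - (s - V) = 2 + (V - s) = 2 + V - s)
1/(t(h(44), P) - 7306433) = 1/((2 + 33495837/52 - 1/(6*(19 + 44))) - 7306433) = 1/((2 + 33495837/52 - 1/(6*63)) - 7306433) = 1/((2 + 33495837/52 - 1*1/378) - 7306433) = 1/((2 + 33495837/52 - 1/378) - 7306433) = 1/(6330732823/9828 - 7306433) = 1/(-65476890701/9828) = -9828/65476890701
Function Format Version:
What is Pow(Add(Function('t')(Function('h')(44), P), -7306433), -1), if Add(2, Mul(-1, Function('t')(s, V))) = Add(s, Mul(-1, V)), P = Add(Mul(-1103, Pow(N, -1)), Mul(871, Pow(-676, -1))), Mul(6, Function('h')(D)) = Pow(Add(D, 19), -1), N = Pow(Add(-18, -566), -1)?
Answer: Rational(-9828, 65476890701) ≈ -1.5010e-7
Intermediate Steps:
N = Rational(-1, 584) (N = Pow(-584, -1) = Rational(-1, 584) ≈ -0.0017123)
Function('h')(D) = Mul(Rational(1, 6), Pow(Add(19, D), -1)) (Function('h')(D) = Mul(Rational(1, 6), Pow(Add(D, 19), -1)) = Mul(Rational(1, 6), Pow(Add(19, D), -1)))
P = Rational(33495837, 52) (P = Add(Mul(-1103, Pow(Rational(-1, 584), -1)), Mul(871, Pow(-676, -1))) = Add(Mul(-1103, -584), Mul(871, Rational(-1, 676))) = Add(644152, Rational(-67, 52)) = Rational(33495837, 52) ≈ 6.4415e+5)
Function('t')(s, V) = Add(2, V, Mul(-1, s)) (Function('t')(s, V) = Add(2, Mul(-1, Add(s, Mul(-1, V)))) = Add(2, Add(V, Mul(-1, s))) = Add(2, V, Mul(-1, s)))
Pow(Add(Function('t')(Function('h')(44), P), -7306433), -1) = Pow(Add(Add(2, Rational(33495837, 52), Mul(-1, Mul(Rational(1, 6), Pow(Add(19, 44), -1)))), -7306433), -1) = Pow(Add(Add(2, Rational(33495837, 52), Mul(-1, Mul(Rational(1, 6), Pow(63, -1)))), -7306433), -1) = Pow(Add(Add(2, Rational(33495837, 52), Mul(-1, Mul(Rational(1, 6), Rational(1, 63)))), -7306433), -1) = Pow(Add(Add(2, Rational(33495837, 52), Mul(-1, Rational(1, 378))), -7306433), -1) = Pow(Add(Add(2, Rational(33495837, 52), Rational(-1, 378)), -7306433), -1) = Pow(Add(Rational(6330732823, 9828), -7306433), -1) = Pow(Rational(-65476890701, 9828), -1) = Rational(-9828, 65476890701)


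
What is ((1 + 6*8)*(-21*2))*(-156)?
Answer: 321048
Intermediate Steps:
((1 + 6*8)*(-21*2))*(-156) = ((1 + 48)*(-42))*(-156) = (49*(-42))*(-156) = -2058*(-156) = 321048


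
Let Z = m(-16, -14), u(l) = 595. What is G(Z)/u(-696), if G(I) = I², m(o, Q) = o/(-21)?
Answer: 256/262395 ≈ 0.00097563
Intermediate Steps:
m(o, Q) = -o/21 (m(o, Q) = o*(-1/21) = -o/21)
Z = 16/21 (Z = -1/21*(-16) = 16/21 ≈ 0.76190)
G(Z)/u(-696) = (16/21)²/595 = (256/441)*(1/595) = 256/262395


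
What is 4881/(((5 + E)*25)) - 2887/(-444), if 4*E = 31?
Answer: 4116527/188700 ≈ 21.815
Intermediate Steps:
E = 31/4 (E = (1/4)*31 = 31/4 ≈ 7.7500)
4881/(((5 + E)*25)) - 2887/(-444) = 4881/(((5 + 31/4)*25)) - 2887/(-444) = 4881/(((51/4)*25)) - 2887*(-1/444) = 4881/(1275/4) + 2887/444 = 4881*(4/1275) + 2887/444 = 6508/425 + 2887/444 = 4116527/188700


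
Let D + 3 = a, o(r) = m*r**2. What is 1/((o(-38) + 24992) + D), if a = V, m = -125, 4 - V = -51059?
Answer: -1/104448 ≈ -9.5741e-6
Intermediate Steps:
V = 51063 (V = 4 - 1*(-51059) = 4 + 51059 = 51063)
o(r) = -125*r**2
a = 51063
D = 51060 (D = -3 + 51063 = 51060)
1/((o(-38) + 24992) + D) = 1/((-125*(-38)**2 + 24992) + 51060) = 1/((-125*1444 + 24992) + 51060) = 1/((-180500 + 24992) + 51060) = 1/(-155508 + 51060) = 1/(-104448) = -1/104448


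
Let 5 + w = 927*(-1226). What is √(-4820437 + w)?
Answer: 4*I*√372309 ≈ 2440.7*I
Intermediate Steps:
w = -1136507 (w = -5 + 927*(-1226) = -5 - 1136502 = -1136507)
√(-4820437 + w) = √(-4820437 - 1136507) = √(-5956944) = 4*I*√372309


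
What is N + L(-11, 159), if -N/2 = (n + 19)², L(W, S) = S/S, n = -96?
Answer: -11857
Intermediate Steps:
L(W, S) = 1
N = -11858 (N = -2*(-96 + 19)² = -2*(-77)² = -2*5929 = -11858)
N + L(-11, 159) = -11858 + 1 = -11857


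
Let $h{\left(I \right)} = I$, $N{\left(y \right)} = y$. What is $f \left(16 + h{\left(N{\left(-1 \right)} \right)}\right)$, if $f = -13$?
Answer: $-195$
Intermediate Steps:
$f \left(16 + h{\left(N{\left(-1 \right)} \right)}\right) = - 13 \left(16 - 1\right) = \left(-13\right) 15 = -195$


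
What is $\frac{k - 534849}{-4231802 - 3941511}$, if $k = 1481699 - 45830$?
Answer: $- \frac{901020}{8173313} \approx -0.11024$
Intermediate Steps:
$k = 1435869$
$\frac{k - 534849}{-4231802 - 3941511} = \frac{1435869 - 534849}{-4231802 - 3941511} = \frac{901020}{-8173313} = 901020 \left(- \frac{1}{8173313}\right) = - \frac{901020}{8173313}$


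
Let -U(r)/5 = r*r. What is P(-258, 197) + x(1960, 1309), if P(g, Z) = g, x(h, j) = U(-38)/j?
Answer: -344942/1309 ≈ -263.52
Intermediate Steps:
U(r) = -5*r² (U(r) = -5*r*r = -5*r²)
x(h, j) = -7220/j (x(h, j) = (-5*(-38)²)/j = (-5*1444)/j = -7220/j)
P(-258, 197) + x(1960, 1309) = -258 - 7220/1309 = -344942/1309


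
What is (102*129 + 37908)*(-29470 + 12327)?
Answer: -875424438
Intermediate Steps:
(102*129 + 37908)*(-29470 + 12327) = (13158 + 37908)*(-17143) = 51066*(-17143) = -875424438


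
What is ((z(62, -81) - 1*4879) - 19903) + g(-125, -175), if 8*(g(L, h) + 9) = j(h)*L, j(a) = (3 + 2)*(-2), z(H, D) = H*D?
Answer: -118627/4 ≈ -29657.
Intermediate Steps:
z(H, D) = D*H
j(a) = -10 (j(a) = 5*(-2) = -10)
g(L, h) = -9 - 5*L/4 (g(L, h) = -9 + (-10*L)/8 = -9 - 5*L/4)
((z(62, -81) - 1*4879) - 19903) + g(-125, -175) = ((-81*62 - 1*4879) - 19903) + (-9 - 5/4*(-125)) = ((-5022 - 4879) - 19903) + (-9 + 625/4) = (-9901 - 19903) + 589/4 = -29804 + 589/4 = -118627/4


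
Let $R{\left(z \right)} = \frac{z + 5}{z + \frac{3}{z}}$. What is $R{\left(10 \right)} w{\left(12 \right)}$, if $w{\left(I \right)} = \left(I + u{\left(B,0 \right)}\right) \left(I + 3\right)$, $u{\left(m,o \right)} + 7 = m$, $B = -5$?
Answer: $0$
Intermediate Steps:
$u{\left(m,o \right)} = -7 + m$
$R{\left(z \right)} = \frac{5 + z}{z + \frac{3}{z}}$
$w{\left(I \right)} = \left(-12 + I\right) \left(3 + I\right)$ ($w{\left(I \right)} = \left(I - 12\right) \left(I + 3\right) = \left(I - 12\right) \left(3 + I\right) = \left(-12 + I\right) \left(3 + I\right)$)
$R{\left(10 \right)} w{\left(12 \right)} = \frac{10 \left(5 + 10\right)}{3 + 10^{2}} \left(-36 + 12^{2} - 108\right) = 10 \frac{1}{3 + 100} \cdot 15 \left(-36 + 144 - 108\right) = 10 \cdot \frac{1}{103} \cdot 15 \cdot 0 = \frac{150}{103} \cdot 0 = 0$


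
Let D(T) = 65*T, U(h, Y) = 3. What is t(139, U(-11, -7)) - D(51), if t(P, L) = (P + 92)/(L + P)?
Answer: -470499/142 ≈ -3313.4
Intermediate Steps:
t(P, L) = (92 + P)/(L + P)
t(139, U(-11, -7)) - D(51) = (92 + 139)/(3 + 139) - 65*51 = 231/142 - 1*3315 = (1/142)*231 - 3315 = 231/142 - 3315 = -470499/142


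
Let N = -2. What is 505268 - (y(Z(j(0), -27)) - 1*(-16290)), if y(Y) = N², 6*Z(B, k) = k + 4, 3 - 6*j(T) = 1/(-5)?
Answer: 488974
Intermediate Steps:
j(T) = 8/15 (j(T) = ½ - ⅙/(-5) = ½ - ⅙*(-⅕) = ½ + 1/30 = 8/15)
Z(B, k) = ⅔ + k/6 (Z(B, k) = (k + 4)/6 = (4 + k)/6 = ⅔ + k/6)
y(Y) = 4 (y(Y) = (-2)² = 4)
505268 - (y(Z(j(0), -27)) - 1*(-16290)) = 505268 - (4 - 1*(-16290)) = 505268 - (4 + 16290) = 505268 - 1*16294 = 505268 - 16294 = 488974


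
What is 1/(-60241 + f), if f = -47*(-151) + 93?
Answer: -1/53051 ≈ -1.8850e-5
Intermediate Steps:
f = 7190 (f = 7097 + 93 = 7190)
1/(-60241 + f) = 1/(-60241 + 7190) = 1/(-53051) = -1/53051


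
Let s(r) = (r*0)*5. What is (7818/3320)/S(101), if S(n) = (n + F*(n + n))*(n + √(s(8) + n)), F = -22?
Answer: -3909/720938000 + 3909*√101/72814738000 ≈ -4.8826e-6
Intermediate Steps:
s(r) = 0 (s(r) = 0*5 = 0)
S(n) = -43*n*(n + √n) (S(n) = (n - 22*(n + n))*(n + √(0 + n)) = (n - 44*n)*(n + √n) = (-43*n)*(n + √n) = -43*n*(n + √n))
(7818/3320)/S(101) = (7818/3320)/((-43*101*(101 + √101))) = (7818*(1/3320))/(-438643 - 4343*√101) = 3909/(1660*(-438643 - 4343*√101))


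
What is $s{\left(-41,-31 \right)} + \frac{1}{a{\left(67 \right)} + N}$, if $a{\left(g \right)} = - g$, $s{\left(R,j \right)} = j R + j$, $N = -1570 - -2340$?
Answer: $\frac{871721}{703} \approx 1240.0$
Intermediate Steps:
$N = 770$ ($N = -1570 + 2340 = 770$)
$s{\left(R,j \right)} = j + R j$ ($s{\left(R,j \right)} = R j + j = j + R j$)
$s{\left(-41,-31 \right)} + \frac{1}{a{\left(67 \right)} + N} = - 31 \left(1 - 41\right) + \frac{1}{\left(-1\right) 67 + 770} = \left(-31\right) \left(-40\right) + \frac{1}{-67 + 770} = 1240 + \frac{1}{703} = \frac{871721}{703}$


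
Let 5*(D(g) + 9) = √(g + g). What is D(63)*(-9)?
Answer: 81 - 27*√14/5 ≈ 60.795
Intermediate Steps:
D(g) = -9 + √2*√g/5 (D(g) = -9 + √(g + g)/5 = -9 + √(2*g)/5 = -9 + (√2*√g)/5 = -9 + √2*√g/5)
D(63)*(-9) = (-9 + √2*√63/5)*(-9) = (-9 + √2*(3*√7)/5)*(-9) = (-9 + 3*√14/5)*(-9) = 81 - 27*√14/5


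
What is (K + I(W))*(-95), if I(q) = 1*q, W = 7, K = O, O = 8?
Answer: -1425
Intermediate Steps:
K = 8
I(q) = q
(K + I(W))*(-95) = (8 + 7)*(-95) = 15*(-95) = -1425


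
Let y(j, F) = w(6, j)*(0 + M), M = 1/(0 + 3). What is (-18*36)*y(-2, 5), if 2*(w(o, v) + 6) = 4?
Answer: 864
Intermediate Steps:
w(o, v) = -4 (w(o, v) = -6 + (½)*4 = -6 + 2 = -4)
M = ⅓ (M = 1/3 = ⅓ ≈ 0.33333)
y(j, F) = -4/3 (y(j, F) = -4*(0 + ⅓) = -4*⅓ = -4/3)
(-18*36)*y(-2, 5) = -18*36*(-4/3) = -648*(-4/3) = 864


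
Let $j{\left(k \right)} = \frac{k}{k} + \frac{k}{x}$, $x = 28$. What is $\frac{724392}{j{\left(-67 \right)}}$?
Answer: $- \frac{6760992}{13} \approx -5.2008 \cdot 10^{5}$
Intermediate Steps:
$j{\left(k \right)} = 1 + \frac{k}{28}$ ($j{\left(k \right)} = \frac{k}{k} + \frac{k}{28} = 1 + k \frac{1}{28} = 1 + \frac{k}{28}$)
$\frac{724392}{j{\left(-67 \right)}} = \frac{724392}{1 + \frac{1}{28} \left(-67\right)} = \frac{724392}{1 - \frac{67}{28}} = \frac{724392}{- \frac{39}{28}} = 724392 \left(- \frac{28}{39}\right) = - \frac{6760992}{13}$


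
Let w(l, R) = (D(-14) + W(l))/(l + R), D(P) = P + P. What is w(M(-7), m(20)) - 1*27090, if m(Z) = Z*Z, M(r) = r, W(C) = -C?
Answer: -3548797/131 ≈ -27090.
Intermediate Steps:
m(Z) = Z²
D(P) = 2*P
w(l, R) = (-28 - l)/(R + l) (w(l, R) = (2*(-14) - l)/(l + R) = (-28 - l)/(R + l))
w(M(-7), m(20)) - 1*27090 = (-28 - 1*(-7))/(20² - 7) - 1*27090 = (-28 + 7)/(400 - 7) - 27090 = -21/393 - 27090 = (1/393)*(-21) - 27090 = -7/131 - 27090 = -3548797/131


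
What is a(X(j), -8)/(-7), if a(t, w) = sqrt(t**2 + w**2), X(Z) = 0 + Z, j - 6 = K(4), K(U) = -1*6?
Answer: -8/7 ≈ -1.1429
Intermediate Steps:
K(U) = -6
j = 0 (j = 6 - 6 = 0)
X(Z) = Z
a(X(j), -8)/(-7) = sqrt(0**2 + (-8)**2)/(-7) = sqrt(0 + 64)*(-1/7) = sqrt(64)*(-1/7) = 8*(-1/7) = -8/7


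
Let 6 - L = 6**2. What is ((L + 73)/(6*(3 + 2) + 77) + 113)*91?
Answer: 1104194/107 ≈ 10320.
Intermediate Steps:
L = -30 (L = 6 - 1*6**2 = 6 - 1*36 = 6 - 36 = -30)
((L + 73)/(6*(3 + 2) + 77) + 113)*91 = ((-30 + 73)/(6*(3 + 2) + 77) + 113)*91 = (43/(6*5 + 77) + 113)*91 = (43/(30 + 77) + 113)*91 = (43/107 + 113)*91 = (12134/107)*91 = 1104194/107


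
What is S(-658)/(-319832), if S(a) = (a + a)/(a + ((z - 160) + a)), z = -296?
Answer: -329/141685576 ≈ -2.3220e-6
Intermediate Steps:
S(a) = 2*a/(-456 + 2*a) (S(a) = (a + a)/(a + ((-296 - 160) + a)) = (2*a)/(a + (-456 + a)) = (2*a)/(-456 + 2*a) = 2*a/(-456 + 2*a))
S(-658)/(-319832) = -658/(-228 - 658)/(-319832) = -658/(-886)*(-1/319832) = -658*(-1/886)*(-1/319832) = (329/443)*(-1/319832) = -329/141685576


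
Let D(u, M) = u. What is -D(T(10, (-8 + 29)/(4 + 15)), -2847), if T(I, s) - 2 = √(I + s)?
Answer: -2 - √4009/19 ≈ -5.3325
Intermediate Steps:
T(I, s) = 2 + √(I + s)
-D(T(10, (-8 + 29)/(4 + 15)), -2847) = -(2 + √(10 + (-8 + 29)/(4 + 15))) = -(2 + √(10 + 21/19)) = -(2 + √(211/19)) = -(2 + √4009/19) = -2 - √4009/19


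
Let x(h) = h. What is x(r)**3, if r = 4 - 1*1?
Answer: 27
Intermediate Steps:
r = 3 (r = 4 - 1 = 3)
x(r)**3 = 3**3 = 27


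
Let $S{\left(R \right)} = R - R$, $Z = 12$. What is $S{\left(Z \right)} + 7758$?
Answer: $7758$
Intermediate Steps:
$S{\left(R \right)} = 0$
$S{\left(Z \right)} + 7758 = 0 + 7758 = 7758$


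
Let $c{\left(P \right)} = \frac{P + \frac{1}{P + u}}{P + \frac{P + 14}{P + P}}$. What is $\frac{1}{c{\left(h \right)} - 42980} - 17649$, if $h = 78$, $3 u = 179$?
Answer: $- \frac{960189639397258}{54404761637} \approx -17649.0$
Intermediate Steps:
$u = \frac{179}{3}$ ($u = \frac{1}{3} \cdot 179 = \frac{179}{3} \approx 59.667$)
$c{\left(P \right)} = \frac{P + \frac{1}{\frac{179}{3} + P}}{P + \frac{14 + P}{2 P}}$ ($c{\left(P \right)} = \frac{P + \frac{1}{P + \frac{179}{3}}}{P + \frac{P + 14}{P + P}} = \frac{P + \frac{1}{\frac{179}{3} + P}}{P + \frac{14 + P}{2 P}}$)
$\frac{1}{c{\left(h \right)} - 42980} - 17649 = \frac{1}{2 \cdot 78 \frac{1}{2506 + 6 \cdot 78^{3} + 221 \cdot 78 + 361 \cdot 78^{2}} \left(3 + 3 \cdot 78^{2} + 179 \cdot 78\right) - 42980} - 17649 = \frac{1}{2 \cdot 78 \frac{1}{2506 + 6 \cdot 474552 + 17238 + 361 \cdot 6084} \left(3 + 3 \cdot 6084 + 13962\right) - 42980} - 17649 = \frac{1}{2 \cdot 78 \frac{1}{2506 + 2847312 + 17238 + 2196324} \left(3 + 18252 + 13962\right) - 42980} - 17649 = \frac{1}{2 \cdot 78 \cdot \frac{1}{5063380} \cdot 32217 - 42980} - 17649 = \frac{1}{\frac{1256463}{1265845} - 42980} - 17649 = \frac{1}{- \frac{54404761637}{1265845}} - 17649 = - \frac{1265845}{54404761637} - 17649 = - \frac{960189639397258}{54404761637}$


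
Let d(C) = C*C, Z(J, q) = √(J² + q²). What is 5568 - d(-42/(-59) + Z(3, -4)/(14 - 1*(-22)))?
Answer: 25116076319/4511376 ≈ 5567.3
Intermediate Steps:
d(C) = C²
5568 - d(-42/(-59) + Z(3, -4)/(14 - 1*(-22))) = 5568 - (-42/(-59) + √(3² + (-4)²)/(14 - 1*(-22)))² = 5568 - (-42*(-1/59) + √(9 + 16)/(14 + 22))² = 5568 - (42/59 + √25/36)² = 5568 - (42/59 + 5*(1/36))² = 5568 - (42/59 + 5/36)² = 5568 - (1807/2124)² = 5568 - 1*3265249/4511376 = 5568 - 3265249/4511376 = 25116076319/4511376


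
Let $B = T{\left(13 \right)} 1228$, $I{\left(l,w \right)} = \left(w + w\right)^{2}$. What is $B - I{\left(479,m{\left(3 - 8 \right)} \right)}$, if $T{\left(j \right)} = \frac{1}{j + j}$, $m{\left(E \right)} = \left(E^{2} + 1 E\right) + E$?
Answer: $- \frac{11086}{13} \approx -852.77$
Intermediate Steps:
$m{\left(E \right)} = E^{2} + 2 E$ ($m{\left(E \right)} = \left(E^{2} + E\right) + E = \left(E + E^{2}\right) + E = E^{2} + 2 E$)
$T{\left(j \right)} = \frac{1}{2 j}$
$I{\left(l,w \right)} = 4 w^{2}$ ($I{\left(l,w \right)} = \left(2 w\right)^{2} = 4 w^{2}$)
$B = \frac{614}{13}$ ($B = \frac{1}{2 \cdot 13} \cdot 1228 = \frac{1}{2} \cdot \frac{1}{13} \cdot 1228 = \frac{1}{26} \cdot 1228 = \frac{614}{13} \approx 47.231$)
$B - I{\left(479,m{\left(3 - 8 \right)} \right)} = \frac{614}{13} - 4 \left(\left(3 - 8\right) \left(2 + \left(3 - 8\right)\right)\right)^{2} = \frac{614}{13} - 4 \left(- 5 \left(2 - 5\right)\right)^{2} = \frac{614}{13} - 4 \left(\left(-5\right) \left(-3\right)\right)^{2} = \frac{614}{13} - 4 \cdot 15^{2} = \frac{614}{13} - 4 \cdot 225 = \frac{614}{13} - 900 = - \frac{11086}{13}$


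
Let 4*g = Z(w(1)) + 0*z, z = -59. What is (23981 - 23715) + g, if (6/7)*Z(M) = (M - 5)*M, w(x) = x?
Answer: 1589/6 ≈ 264.83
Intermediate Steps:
Z(M) = 7*M*(-5 + M)/6 (Z(M) = 7*((M - 5)*M)/6 = 7*((-5 + M)*M)/6 = 7*(M*(-5 + M))/6 = 7*M*(-5 + M)/6)
g = -7/6 (g = ((7/6)*1*(-5 + 1) + 0*(-59))/4 = ((7/6)*1*(-4) + 0)/4 = (-14/3 + 0)/4 = (¼)*(-14/3) = -7/6 ≈ -1.1667)
(23981 - 23715) + g = (23981 - 23715) - 7/6 = 266 - 7/6 = 1589/6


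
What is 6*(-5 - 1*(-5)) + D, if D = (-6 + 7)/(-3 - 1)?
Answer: -¼ ≈ -0.25000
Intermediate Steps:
D = -¼ (D = 1/(-4) = 1*(-¼) = -¼ ≈ -0.25000)
6*(-5 - 1*(-5)) + D = 6*(-5 - 1*(-5)) - ¼ = 6*(-5 + 5) - ¼ = 6*0 - ¼ = 0 - ¼ = -¼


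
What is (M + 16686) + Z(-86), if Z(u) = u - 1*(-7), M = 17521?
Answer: 34128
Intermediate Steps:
Z(u) = 7 + u (Z(u) = u + 7 = 7 + u)
(M + 16686) + Z(-86) = (17521 + 16686) + (7 - 86) = 34207 - 79 = 34128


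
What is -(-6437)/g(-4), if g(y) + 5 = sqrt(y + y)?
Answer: -32185/33 - 12874*I*sqrt(2)/33 ≈ -975.3 - 551.71*I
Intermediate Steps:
g(y) = -5 + sqrt(2)*sqrt(y) (g(y) = -5 + sqrt(y + y) = -5 + sqrt(2*y) = -5 + sqrt(2)*sqrt(y))
-(-6437)/g(-4) = -(-6437)/(-5 + sqrt(2)*sqrt(-4)) = -(-6437)/(-5 + sqrt(2)*(2*I)) = -(-6437)/(-5 + 2*I*sqrt(2)) = 6437/(-5 + 2*I*sqrt(2))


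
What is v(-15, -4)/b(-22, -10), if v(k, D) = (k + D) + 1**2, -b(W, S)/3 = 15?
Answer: 2/5 ≈ 0.40000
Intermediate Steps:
b(W, S) = -45 (b(W, S) = -3*15 = -45)
v(k, D) = 1 + D + k (v(k, D) = (D + k) + 1 = 1 + D + k)
v(-15, -4)/b(-22, -10) = (1 - 4 - 15)/(-45) = -18*(-1/45) = 2/5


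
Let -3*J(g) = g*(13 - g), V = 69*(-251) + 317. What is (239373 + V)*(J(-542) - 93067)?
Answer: 1601738313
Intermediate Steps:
V = -17002 (V = -17319 + 317 = -17002)
J(g) = -g*(13 - g)/3
(239373 + V)*(J(-542) - 93067) = (239373 - 17002)*((1/3)*(-542)*(-13 - 542) - 93067) = 222371*((1/3)*(-542)*(-555) - 93067) = 222371*(100270 - 93067) = 222371*7203 = 1601738313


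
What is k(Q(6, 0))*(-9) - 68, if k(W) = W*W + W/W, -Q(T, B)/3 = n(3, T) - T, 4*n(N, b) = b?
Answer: -6869/4 ≈ -1717.3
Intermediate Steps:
n(N, b) = b/4
Q(T, B) = 9*T/4 (Q(T, B) = -3*(T/4 - T) = -(-9)*T/4 = 9*T/4)
k(W) = 1 + W**2 (k(W) = W**2 + 1 = 1 + W**2)
k(Q(6, 0))*(-9) - 68 = (1 + ((9/4)*6)**2)*(-9) - 68 = (1 + (27/2)**2)*(-9) - 68 = (1 + 729/4)*(-9) - 68 = (733/4)*(-9) - 68 = -6597/4 - 68 = -6869/4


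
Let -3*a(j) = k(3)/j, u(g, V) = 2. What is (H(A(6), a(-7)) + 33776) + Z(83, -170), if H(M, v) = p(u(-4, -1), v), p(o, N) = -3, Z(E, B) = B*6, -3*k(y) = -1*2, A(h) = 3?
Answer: 32753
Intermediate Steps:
k(y) = ⅔ (k(y) = -(-1)*2/3 = -⅓*(-2) = ⅔)
Z(E, B) = 6*B
a(j) = -2/(9*j)
H(M, v) = -3
(H(A(6), a(-7)) + 33776) + Z(83, -170) = (-3 + 33776) + 6*(-170) = 33773 - 1020 = 32753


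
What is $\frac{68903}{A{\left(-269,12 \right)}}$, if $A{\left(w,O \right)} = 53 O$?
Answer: $\frac{68903}{636} \approx 108.34$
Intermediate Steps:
$\frac{68903}{A{\left(-269,12 \right)}} = \frac{68903}{53 \cdot 12} = \frac{68903}{636}$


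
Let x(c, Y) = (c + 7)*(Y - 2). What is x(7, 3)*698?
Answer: 9772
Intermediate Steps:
x(c, Y) = (-2 + Y)*(7 + c) (x(c, Y) = (7 + c)*(-2 + Y) = (-2 + Y)*(7 + c))
x(7, 3)*698 = (-14 - 2*7 + 7*3 + 3*7)*698 = (-14 - 14 + 21 + 21)*698 = 14*698 = 9772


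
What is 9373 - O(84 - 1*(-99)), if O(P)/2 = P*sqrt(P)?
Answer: 9373 - 366*sqrt(183) ≈ 4421.8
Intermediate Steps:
O(P) = 2*P**(3/2) (O(P) = 2*(P*sqrt(P)) = 2*P**(3/2))
9373 - O(84 - 1*(-99)) = 9373 - 2*(84 - 1*(-99))**(3/2) = 9373 - 2*(84 + 99)**(3/2) = 9373 - 2*183**(3/2) = 9373 - 2*183*sqrt(183) = 9373 - 366*sqrt(183)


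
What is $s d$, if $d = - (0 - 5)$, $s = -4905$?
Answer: $-24525$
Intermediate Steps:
$d = 5$ ($d = \left(-1\right) \left(-5\right) = 5$)
$s d = \left(-4905\right) 5 = -24525$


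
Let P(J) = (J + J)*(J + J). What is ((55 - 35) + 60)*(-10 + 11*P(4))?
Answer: 55520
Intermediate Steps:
P(J) = 4*J² (P(J) = (2*J)*(2*J) = 4*J²)
((55 - 35) + 60)*(-10 + 11*P(4)) = ((55 - 35) + 60)*(-10 + 11*(4*4²)) = (20 + 60)*(-10 + 11*(4*16)) = 80*(-10 + 11*64) = 80*(-10 + 704) = 80*694 = 55520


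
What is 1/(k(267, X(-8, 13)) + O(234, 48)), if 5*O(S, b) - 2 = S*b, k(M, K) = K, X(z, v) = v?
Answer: 5/11299 ≈ 0.00044252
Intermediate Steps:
O(S, b) = 2/5 + S*b/5 (O(S, b) = 2/5 + (S*b)/5 = 2/5 + S*b/5)
1/(k(267, X(-8, 13)) + O(234, 48)) = 1/(13 + (2/5 + (1/5)*234*48)) = 1/(13 + (2/5 + 11232/5)) = 1/(13 + 11234/5) = 1/(11299/5) = 5/11299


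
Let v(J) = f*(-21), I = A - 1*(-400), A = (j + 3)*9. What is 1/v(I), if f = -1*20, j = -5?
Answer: 1/420 ≈ 0.0023810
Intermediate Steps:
f = -20
A = -18 (A = (-5 + 3)*9 = -2*9 = -18)
I = 382 (I = -18 - 1*(-400) = -18 + 400 = 382)
v(J) = 420 (v(J) = -20*(-21) = 420)
1/v(I) = 1/420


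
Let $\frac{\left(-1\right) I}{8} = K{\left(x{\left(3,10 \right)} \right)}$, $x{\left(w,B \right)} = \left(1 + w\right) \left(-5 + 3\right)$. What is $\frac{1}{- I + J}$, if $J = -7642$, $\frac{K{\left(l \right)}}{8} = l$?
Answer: $- \frac{1}{8154} \approx -0.00012264$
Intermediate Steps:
$x{\left(w,B \right)} = -2 - 2 w$ ($x{\left(w,B \right)} = \left(1 + w\right) \left(-2\right) = -2 - 2 w$)
$K{\left(l \right)} = 8 l$
$I = 512$ ($I = - 8 \cdot 8 \left(-2 - 6\right) = - 8 \cdot 8 \left(-8\right) = \left(-8\right) \left(-64\right) = 512$)
$\frac{1}{- I + J} = \frac{1}{\left(-1\right) 512 - 7642} = \frac{1}{-512 - 7642} = \frac{1}{-8154} = - \frac{1}{8154}$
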